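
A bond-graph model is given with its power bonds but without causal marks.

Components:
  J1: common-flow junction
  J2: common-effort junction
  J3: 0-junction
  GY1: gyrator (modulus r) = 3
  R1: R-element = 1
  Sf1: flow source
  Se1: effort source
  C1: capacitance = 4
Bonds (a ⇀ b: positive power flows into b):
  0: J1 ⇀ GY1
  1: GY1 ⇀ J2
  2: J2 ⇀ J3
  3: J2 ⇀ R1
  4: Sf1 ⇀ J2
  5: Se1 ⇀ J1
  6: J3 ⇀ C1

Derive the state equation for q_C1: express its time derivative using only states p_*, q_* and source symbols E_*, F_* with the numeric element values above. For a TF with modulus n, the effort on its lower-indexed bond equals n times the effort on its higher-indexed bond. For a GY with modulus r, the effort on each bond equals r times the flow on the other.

bond 4 stroke at Sf1  (Sf1: flow source, stroke at near end)
bond 5 stroke at J1  (source Se1 imposes e)
bond 0 stroke at GY1  (J1: last free bond brings flow in)
bond 1 stroke at GY1  (GY GY1: same side as bond 0)
bond 6 stroke at J3  (C1 outputs effort q/C1)
bond 2 stroke at J2  (0-jn J3 has e-setter on 6)
bond 3 stroke at R1  (common-e at J2 fixed by 2)

dq_C1/dt = E_Se1/3 + F_Sf1 - q_C1/4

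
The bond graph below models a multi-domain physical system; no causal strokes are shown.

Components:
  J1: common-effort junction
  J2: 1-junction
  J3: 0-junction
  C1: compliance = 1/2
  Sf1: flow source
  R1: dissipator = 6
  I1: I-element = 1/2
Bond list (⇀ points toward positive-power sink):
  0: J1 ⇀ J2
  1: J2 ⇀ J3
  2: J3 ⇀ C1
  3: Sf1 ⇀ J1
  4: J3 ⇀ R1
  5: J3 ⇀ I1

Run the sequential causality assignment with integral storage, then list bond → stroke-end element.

bond 0 |J1
bond 1 |J2
bond 2 |J3
bond 3 |Sf1
bond 4 |R1
bond 5 |I1

#3 stroke at Sf1  (Sf1: flow source, stroke at near end)
#0 stroke at J1  (J1 needs exactly one e-in)
#1 stroke at J2  (J2: bond 0 brought flow, rest push out)
#2 stroke at J3  (C1 integral (e out))
#4 stroke at R1  (J3: bond 2 brought effort, rest push out)
#5 stroke at I1  (J3 effort already set via bond 2)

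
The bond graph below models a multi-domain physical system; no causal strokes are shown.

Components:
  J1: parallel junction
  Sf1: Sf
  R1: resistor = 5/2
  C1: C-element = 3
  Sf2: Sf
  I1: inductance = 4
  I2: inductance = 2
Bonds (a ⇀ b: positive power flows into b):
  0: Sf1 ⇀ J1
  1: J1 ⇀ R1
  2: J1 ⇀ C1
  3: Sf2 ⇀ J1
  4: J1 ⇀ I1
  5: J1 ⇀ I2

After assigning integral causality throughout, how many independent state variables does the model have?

b0 stroke at Sf1  (Sf1: flow source, stroke at near end)
b3 stroke at Sf2  (source Sf2 imposes f)
b2 stroke at J1  (C1 integral (e out))
b1 stroke at R1  (0-jn J1 has e-setter on 2)
b4 stroke at I1  (common-e at J1 fixed by 2)
b5 stroke at I2  (common-e at J1 fixed by 2)

3  (C1, I1, I2 all integral)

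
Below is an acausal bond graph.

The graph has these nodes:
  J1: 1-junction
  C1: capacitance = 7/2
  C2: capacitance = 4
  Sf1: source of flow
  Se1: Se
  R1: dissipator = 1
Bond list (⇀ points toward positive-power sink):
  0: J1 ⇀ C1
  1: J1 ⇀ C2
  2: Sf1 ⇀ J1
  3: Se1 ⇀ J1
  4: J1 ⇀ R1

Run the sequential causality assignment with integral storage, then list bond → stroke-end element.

β2 |Sf1  (Sf1: flow source, stroke at near end)
β3 |J1  (Se1 (Se) sets effort on bond)
β0 |J1  (1-jn J1 has f-setter on 2)
β1 |J1  (J1: bond 2 brought flow, rest push out)
β4 |J1  (J1: bond 2 brought flow, rest push out)

bond 0 |J1
bond 1 |J1
bond 2 |Sf1
bond 3 |J1
bond 4 |J1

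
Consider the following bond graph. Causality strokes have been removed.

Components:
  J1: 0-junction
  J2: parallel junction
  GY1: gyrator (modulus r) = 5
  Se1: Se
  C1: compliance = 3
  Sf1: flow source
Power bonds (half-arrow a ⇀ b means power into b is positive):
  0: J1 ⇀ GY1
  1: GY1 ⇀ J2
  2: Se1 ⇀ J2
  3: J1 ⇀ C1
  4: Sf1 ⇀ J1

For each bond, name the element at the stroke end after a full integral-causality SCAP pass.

#0 →GY1
#1 →GY1
#2 →J2
#3 →J1
#4 →Sf1

bond 2 →J2  (Se1 (Se) sets effort on bond)
bond 4 →Sf1  (Sf1 (Sf) sets flow on bond)
bond 1 →GY1  (J2 effort already set via bond 2)
bond 0 →GY1  (GY1 both-in/both-out from 1)
bond 3 →J1  (J1 needs exactly one e-in)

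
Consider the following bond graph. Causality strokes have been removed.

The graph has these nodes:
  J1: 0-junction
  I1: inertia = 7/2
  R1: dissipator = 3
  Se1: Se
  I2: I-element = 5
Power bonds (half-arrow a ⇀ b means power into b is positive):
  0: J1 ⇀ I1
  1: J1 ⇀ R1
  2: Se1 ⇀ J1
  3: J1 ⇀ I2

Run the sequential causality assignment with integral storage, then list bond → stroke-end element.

b0 →I1
b1 →R1
b2 →J1
b3 →I2

b2 stroke at J1  (Se1: effort source, stroke at far end)
b0 stroke at I1  (common-e at J1 fixed by 2)
b1 stroke at R1  (0-jn J1 has e-setter on 2)
b3 stroke at I2  (J1: bond 2 brought effort, rest push out)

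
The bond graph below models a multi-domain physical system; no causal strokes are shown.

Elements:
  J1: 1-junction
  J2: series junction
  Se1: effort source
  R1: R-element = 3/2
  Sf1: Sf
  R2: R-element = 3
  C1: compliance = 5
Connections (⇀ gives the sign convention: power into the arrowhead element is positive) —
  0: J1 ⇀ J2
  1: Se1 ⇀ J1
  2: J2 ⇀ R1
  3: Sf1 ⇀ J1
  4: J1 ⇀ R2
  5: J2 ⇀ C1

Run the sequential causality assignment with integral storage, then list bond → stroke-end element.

β0 stroke→J1
β1 stroke→J1
β2 stroke→J2
β3 stroke→Sf1
β4 stroke→J1
β5 stroke→J2

β1 →J1  (source Se1 imposes e)
β3 →Sf1  (source Sf1 imposes f)
β0 →J1  (common-f at J1 fixed by 3)
β4 →J1  (J1 flow already set via bond 3)
β2 →J2  (J2 flow already set via bond 0)
β5 →J2  (J2: bond 0 brought flow, rest push out)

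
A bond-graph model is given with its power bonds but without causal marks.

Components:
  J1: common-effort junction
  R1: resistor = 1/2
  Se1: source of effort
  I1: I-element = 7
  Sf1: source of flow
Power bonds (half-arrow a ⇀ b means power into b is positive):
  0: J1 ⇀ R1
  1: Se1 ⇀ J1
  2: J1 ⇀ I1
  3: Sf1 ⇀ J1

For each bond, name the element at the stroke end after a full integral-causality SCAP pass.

β0 stroke→R1
β1 stroke→J1
β2 stroke→I1
β3 stroke→Sf1

β1 →J1  (source Se1 imposes e)
β3 →Sf1  (Sf1: flow source, stroke at near end)
β0 →R1  (J1 effort already set via bond 1)
β2 →I1  (J1 effort already set via bond 1)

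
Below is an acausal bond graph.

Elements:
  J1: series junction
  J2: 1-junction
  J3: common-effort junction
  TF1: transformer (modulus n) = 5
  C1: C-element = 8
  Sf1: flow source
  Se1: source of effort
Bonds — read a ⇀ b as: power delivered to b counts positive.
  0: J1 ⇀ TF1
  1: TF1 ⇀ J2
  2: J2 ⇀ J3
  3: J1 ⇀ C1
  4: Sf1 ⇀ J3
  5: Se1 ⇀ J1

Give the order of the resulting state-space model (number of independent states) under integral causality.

1  (C1 all integral)

#4 stroke→Sf1  (Sf1 (Sf) sets flow on bond)
#5 stroke→J1  (source Se1 imposes e)
#2 stroke→J3  (J3 needs exactly one e-in)
#1 stroke→J2  (common-f at J2 fixed by 2)
#0 stroke→TF1  (TF1 one-in-one-out from 1)
#3 stroke→J1  (J1: bond 0 brought flow, rest push out)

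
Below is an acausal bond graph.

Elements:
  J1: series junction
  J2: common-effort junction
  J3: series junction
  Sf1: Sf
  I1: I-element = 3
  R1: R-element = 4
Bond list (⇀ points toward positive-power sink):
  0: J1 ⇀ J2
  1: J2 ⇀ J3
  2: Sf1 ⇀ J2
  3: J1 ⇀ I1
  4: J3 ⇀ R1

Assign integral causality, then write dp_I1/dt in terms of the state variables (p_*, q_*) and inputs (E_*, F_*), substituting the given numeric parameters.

dp_I1/dt = -4*F_Sf1 - 4*p_I1/3

β2 stroke→Sf1  (source Sf1 imposes f)
β3 stroke→I1  (I1: I, integral causality)
β0 stroke→J1  (1-jn J1 has f-setter on 3)
β1 stroke→J2  (closing 0-jn rule on J2)
β4 stroke→J3  (J3 flow already set via bond 1)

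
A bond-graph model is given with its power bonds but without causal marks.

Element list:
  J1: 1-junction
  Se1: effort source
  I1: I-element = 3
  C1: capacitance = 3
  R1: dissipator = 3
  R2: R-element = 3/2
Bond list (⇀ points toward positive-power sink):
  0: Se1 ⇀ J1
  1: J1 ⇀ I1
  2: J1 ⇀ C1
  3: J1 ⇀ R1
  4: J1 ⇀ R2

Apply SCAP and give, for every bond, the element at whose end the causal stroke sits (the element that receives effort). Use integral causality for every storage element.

β0 →J1  (Se1: effort source, stroke at far end)
β1 →I1  (I1 integral (f out))
β2 →J1  (common-f at J1 fixed by 1)
β3 →J1  (common-f at J1 fixed by 1)
β4 →J1  (J1 flow already set via bond 1)

β0 stroke at J1
β1 stroke at I1
β2 stroke at J1
β3 stroke at J1
β4 stroke at J1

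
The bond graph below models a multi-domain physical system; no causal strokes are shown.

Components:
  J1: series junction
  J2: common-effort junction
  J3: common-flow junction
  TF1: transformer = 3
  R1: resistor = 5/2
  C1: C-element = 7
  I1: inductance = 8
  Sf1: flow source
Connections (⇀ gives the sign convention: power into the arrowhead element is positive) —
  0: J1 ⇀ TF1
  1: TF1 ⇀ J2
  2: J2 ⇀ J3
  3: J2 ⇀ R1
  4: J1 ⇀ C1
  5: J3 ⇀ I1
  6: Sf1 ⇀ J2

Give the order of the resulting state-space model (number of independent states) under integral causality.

β6 |Sf1  (Sf1 (Sf) sets flow on bond)
β4 |J1  (C1 integral (e out))
β0 |TF1  (J1 needs exactly one f-in)
β1 |J2  (through TF1, causality passes straight; one stroke at TF1)
β2 |J3  (J2 effort already set via bond 1)
β3 |R1  (common-e at J2 fixed by 1)
β5 |I1  (only one flow-in slot at J3)

2  (C1, I1 all integral)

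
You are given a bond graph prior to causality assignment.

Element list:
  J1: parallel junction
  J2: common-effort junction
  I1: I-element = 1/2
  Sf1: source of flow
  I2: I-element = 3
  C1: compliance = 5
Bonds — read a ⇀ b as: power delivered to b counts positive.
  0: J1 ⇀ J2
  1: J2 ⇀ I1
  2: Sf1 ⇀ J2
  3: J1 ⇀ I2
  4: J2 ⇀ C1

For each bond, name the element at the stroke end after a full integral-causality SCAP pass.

β2 →Sf1  (Sf1 fixes flow; stroke at Sf1)
β1 →I1  (I1 integral (f out))
β3 →I2  (I2 outputs flow p/I2)
β0 →J1  (only one effort-in slot at J1)
β4 →J2  (J2 needs exactly one e-in)

bond 0 →J1
bond 1 →I1
bond 2 →Sf1
bond 3 →I2
bond 4 →J2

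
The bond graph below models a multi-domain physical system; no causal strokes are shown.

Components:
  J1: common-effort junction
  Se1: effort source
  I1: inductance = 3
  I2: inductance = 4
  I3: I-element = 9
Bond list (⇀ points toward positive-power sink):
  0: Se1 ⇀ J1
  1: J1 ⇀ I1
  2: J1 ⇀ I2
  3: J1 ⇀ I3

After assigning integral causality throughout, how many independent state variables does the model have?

bond 0 →J1  (Se1 (Se) sets effort on bond)
bond 1 →I1  (common-e at J1 fixed by 0)
bond 2 →I2  (J1: bond 0 brought effort, rest push out)
bond 3 →I3  (common-e at J1 fixed by 0)

3  (I1, I2, I3 all integral)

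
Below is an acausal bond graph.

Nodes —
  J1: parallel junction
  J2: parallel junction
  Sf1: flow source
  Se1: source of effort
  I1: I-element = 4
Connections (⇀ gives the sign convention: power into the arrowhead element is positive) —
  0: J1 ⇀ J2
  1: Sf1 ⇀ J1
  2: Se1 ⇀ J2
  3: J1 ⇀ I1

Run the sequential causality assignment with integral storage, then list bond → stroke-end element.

b1 stroke at Sf1  (source Sf1 imposes f)
b2 stroke at J2  (source Se1 imposes e)
b0 stroke at J1  (J2: bond 2 brought effort, rest push out)
b3 stroke at I1  (J1 effort already set via bond 0)

#0 stroke→J1
#1 stroke→Sf1
#2 stroke→J2
#3 stroke→I1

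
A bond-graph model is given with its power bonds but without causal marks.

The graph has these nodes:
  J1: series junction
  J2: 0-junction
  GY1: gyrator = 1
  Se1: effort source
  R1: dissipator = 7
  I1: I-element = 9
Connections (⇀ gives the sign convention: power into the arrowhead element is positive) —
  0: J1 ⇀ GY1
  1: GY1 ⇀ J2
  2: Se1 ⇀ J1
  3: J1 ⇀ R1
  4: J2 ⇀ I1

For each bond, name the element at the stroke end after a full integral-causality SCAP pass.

bond 2 stroke at J1  (source Se1 imposes e)
bond 4 stroke at I1  (I1 integral (f out))
bond 1 stroke at J2  (J2: last free bond brings effort in)
bond 0 stroke at J1  (through GY1, causality inverts; strokes same side of GY1)
bond 3 stroke at R1  (J1: last free bond brings flow in)

β0 →J1
β1 →J2
β2 →J1
β3 →R1
β4 →I1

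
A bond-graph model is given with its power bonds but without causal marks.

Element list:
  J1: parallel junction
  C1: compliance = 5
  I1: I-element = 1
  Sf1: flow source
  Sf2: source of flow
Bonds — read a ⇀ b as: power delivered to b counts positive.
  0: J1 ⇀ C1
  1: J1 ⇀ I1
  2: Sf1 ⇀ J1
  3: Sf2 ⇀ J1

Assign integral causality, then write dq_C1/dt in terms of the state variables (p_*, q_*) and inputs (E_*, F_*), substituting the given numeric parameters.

dq_C1/dt = F_Sf1 + F_Sf2 - p_I1

bond 2 |Sf1  (Sf1: flow source, stroke at near end)
bond 3 |Sf2  (Sf2 fixes flow; stroke at Sf2)
bond 0 |J1  (prefer integral on C1)
bond 1 |I1  (0-jn J1 has e-setter on 0)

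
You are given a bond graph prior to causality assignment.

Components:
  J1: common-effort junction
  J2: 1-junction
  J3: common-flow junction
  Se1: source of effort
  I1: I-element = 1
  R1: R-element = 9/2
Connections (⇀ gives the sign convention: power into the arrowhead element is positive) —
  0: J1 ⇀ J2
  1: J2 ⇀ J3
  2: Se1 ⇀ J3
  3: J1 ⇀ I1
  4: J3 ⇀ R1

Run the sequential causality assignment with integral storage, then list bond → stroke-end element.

#2 |J3  (Se1: effort source, stroke at far end)
#3 |I1  (I1 integral (f out))
#0 |J1  (closing 0-jn rule on J1)
#1 |J2  (1-jn J2 has f-setter on 0)
#4 |J3  (1-jn J3 has f-setter on 1)

#0 stroke→J1
#1 stroke→J2
#2 stroke→J3
#3 stroke→I1
#4 stroke→J3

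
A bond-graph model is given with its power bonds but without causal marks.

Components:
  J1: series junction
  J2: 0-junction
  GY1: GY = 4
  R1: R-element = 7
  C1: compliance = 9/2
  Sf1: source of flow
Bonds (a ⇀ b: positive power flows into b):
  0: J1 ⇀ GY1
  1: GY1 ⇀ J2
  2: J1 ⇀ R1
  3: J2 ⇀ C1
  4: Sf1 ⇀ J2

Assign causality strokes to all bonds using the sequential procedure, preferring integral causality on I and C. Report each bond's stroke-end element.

b4 |Sf1  (Sf1 fixes flow; stroke at Sf1)
b3 |J2  (C1 outputs effort q/C1)
b1 |GY1  (common-e at J2 fixed by 3)
b0 |GY1  (GY1: gyrator matches bond 1)
b2 |J1  (J1 flow already set via bond 0)

b0 |GY1
b1 |GY1
b2 |J1
b3 |J2
b4 |Sf1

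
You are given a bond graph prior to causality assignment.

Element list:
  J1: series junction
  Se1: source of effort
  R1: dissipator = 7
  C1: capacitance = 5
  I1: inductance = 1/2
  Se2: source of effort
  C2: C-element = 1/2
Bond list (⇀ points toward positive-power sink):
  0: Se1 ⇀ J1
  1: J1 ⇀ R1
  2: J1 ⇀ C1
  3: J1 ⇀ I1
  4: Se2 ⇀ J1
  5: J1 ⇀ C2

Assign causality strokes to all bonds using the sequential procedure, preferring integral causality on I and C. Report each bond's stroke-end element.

#0 stroke at J1  (Se1: effort source, stroke at far end)
#4 stroke at J1  (Se2 fixes effort; stroke away)
#2 stroke at J1  (C1: C, integral causality)
#3 stroke at I1  (I1: I, integral causality)
#1 stroke at J1  (common-f at J1 fixed by 3)
#5 stroke at J1  (J1 flow already set via bond 3)

b0 stroke→J1
b1 stroke→J1
b2 stroke→J1
b3 stroke→I1
b4 stroke→J1
b5 stroke→J1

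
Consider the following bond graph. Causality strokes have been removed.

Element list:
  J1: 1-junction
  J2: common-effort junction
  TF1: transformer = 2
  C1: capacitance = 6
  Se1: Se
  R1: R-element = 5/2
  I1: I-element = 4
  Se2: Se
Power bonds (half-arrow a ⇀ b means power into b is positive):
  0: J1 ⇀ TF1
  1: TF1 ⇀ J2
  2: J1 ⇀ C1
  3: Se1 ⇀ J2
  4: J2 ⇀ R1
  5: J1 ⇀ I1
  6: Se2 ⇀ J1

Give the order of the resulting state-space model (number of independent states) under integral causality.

b3 |J2  (Se1 fixes effort; stroke away)
b6 |J1  (Se2 fixes effort; stroke away)
b1 |TF1  (0-jn J2 has e-setter on 3)
b4 |R1  (common-e at J2 fixed by 3)
b0 |J1  (TF TF1: opposite of bond 1)
b2 |J1  (C1: C, integral causality)
b5 |I1  (closing 1-jn rule on J1)

2  (C1, I1 all integral)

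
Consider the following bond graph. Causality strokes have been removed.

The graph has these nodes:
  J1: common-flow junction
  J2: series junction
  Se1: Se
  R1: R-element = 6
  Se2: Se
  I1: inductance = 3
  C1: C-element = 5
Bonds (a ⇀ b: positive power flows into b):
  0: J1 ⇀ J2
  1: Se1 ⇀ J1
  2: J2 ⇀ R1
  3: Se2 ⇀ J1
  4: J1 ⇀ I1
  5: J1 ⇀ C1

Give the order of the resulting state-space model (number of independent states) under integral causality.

2  (C1, I1 all integral)

#1 stroke→J1  (Se1 (Se) sets effort on bond)
#3 stroke→J1  (source Se2 imposes e)
#4 stroke→I1  (I1 outputs flow p/I1)
#0 stroke→J1  (J1 flow already set via bond 4)
#5 stroke→J1  (J1 flow already set via bond 4)
#2 stroke→J2  (common-f at J2 fixed by 0)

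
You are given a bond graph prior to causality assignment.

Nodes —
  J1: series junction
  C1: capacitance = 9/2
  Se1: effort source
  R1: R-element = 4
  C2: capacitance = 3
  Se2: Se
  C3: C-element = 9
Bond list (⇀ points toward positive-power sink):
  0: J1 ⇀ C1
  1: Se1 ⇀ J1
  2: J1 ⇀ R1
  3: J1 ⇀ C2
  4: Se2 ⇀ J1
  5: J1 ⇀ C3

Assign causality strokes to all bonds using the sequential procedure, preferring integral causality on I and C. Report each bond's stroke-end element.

b0 →J1
b1 →J1
b2 →R1
b3 →J1
b4 →J1
b5 →J1

b1 stroke→J1  (Se1 (Se) sets effort on bond)
b4 stroke→J1  (Se2 fixes effort; stroke away)
b0 stroke→J1  (prefer integral on C1)
b3 stroke→J1  (C2: C, integral causality)
b5 stroke→J1  (prefer integral on C3)
b2 stroke→R1  (J1: last free bond brings flow in)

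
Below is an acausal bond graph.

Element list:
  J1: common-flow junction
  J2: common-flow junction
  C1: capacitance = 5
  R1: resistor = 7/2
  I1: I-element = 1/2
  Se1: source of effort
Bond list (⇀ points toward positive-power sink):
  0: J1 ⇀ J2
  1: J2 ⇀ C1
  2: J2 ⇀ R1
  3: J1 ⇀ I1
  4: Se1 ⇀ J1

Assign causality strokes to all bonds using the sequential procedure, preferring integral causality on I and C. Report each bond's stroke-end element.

β0 stroke→J1
β1 stroke→J2
β2 stroke→J2
β3 stroke→I1
β4 stroke→J1

β4 stroke→J1  (Se1 fixes effort; stroke away)
β1 stroke→J2  (C1: C, integral causality)
β3 stroke→I1  (I1 integral (f out))
β0 stroke→J1  (J1 flow already set via bond 3)
β2 stroke→J2  (J2 flow already set via bond 0)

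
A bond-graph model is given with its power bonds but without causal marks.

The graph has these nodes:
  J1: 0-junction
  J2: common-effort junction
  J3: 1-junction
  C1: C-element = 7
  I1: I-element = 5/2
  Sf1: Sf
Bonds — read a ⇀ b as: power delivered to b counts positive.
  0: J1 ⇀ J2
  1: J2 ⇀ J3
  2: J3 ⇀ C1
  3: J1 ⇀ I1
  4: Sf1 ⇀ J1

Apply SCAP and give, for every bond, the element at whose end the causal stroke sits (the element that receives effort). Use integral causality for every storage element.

b4 |Sf1  (Sf1: flow source, stroke at near end)
b2 |J3  (C1: C, integral causality)
b1 |J2  (only one flow-in slot at J3)
b0 |J1  (J2: bond 1 brought effort, rest push out)
b3 |I1  (common-e at J1 fixed by 0)

b0 |J1
b1 |J2
b2 |J3
b3 |I1
b4 |Sf1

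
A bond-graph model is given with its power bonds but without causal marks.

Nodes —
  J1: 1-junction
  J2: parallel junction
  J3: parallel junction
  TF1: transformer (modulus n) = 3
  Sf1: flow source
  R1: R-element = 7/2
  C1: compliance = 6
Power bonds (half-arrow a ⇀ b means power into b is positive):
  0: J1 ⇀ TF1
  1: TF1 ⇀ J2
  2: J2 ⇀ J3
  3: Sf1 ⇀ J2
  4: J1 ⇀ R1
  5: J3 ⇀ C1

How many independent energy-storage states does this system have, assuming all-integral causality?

1  (C1 all integral)

β3 |Sf1  (Sf1: flow source, stroke at near end)
β5 |J3  (C1 outputs effort q/C1)
β2 |J2  (0-jn J3 has e-setter on 5)
β1 |TF1  (common-e at J2 fixed by 2)
β0 |J1  (TF TF1: opposite of bond 1)
β4 |R1  (only one flow-in slot at J1)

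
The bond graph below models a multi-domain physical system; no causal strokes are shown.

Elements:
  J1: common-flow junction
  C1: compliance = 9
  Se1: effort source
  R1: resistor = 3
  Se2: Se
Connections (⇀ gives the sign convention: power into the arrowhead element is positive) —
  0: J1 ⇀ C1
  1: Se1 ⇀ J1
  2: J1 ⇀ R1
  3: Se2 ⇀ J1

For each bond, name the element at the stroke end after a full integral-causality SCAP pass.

#1 stroke→J1  (source Se1 imposes e)
#3 stroke→J1  (Se2: effort source, stroke at far end)
#0 stroke→J1  (C1 outputs effort q/C1)
#2 stroke→R1  (J1 needs exactly one f-in)

b0 stroke→J1
b1 stroke→J1
b2 stroke→R1
b3 stroke→J1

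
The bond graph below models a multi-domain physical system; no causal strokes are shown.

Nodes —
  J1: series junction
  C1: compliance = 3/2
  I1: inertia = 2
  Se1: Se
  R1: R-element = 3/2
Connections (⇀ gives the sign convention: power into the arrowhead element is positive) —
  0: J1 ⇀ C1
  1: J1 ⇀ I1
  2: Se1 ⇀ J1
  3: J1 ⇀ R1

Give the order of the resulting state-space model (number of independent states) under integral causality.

2  (C1, I1 all integral)

b2 →J1  (Se1 (Se) sets effort on bond)
b0 →J1  (C1 integral (e out))
b1 →I1  (I1 integral (f out))
b3 →J1  (J1: bond 1 brought flow, rest push out)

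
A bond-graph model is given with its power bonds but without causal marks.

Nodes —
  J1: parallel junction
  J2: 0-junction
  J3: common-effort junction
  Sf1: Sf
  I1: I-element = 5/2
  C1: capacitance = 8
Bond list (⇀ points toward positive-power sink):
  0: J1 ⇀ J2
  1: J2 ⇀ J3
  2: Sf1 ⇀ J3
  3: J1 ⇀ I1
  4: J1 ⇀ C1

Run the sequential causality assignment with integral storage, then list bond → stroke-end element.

#2 |Sf1  (Sf1 (Sf) sets flow on bond)
#1 |J3  (only one effort-in slot at J3)
#0 |J2  (closing 0-jn rule on J2)
#3 |I1  (I1 outputs flow p/I1)
#4 |J1  (J1: last free bond brings effort in)

b0 →J2
b1 →J3
b2 →Sf1
b3 →I1
b4 →J1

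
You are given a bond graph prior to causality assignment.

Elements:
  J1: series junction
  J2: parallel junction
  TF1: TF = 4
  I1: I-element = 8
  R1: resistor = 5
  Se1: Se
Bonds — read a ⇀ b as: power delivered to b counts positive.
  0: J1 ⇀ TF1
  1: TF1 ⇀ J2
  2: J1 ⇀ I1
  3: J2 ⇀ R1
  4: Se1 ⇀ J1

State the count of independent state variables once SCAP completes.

bond 4 |J1  (Se1 fixes effort; stroke away)
bond 2 |I1  (prefer integral on I1)
bond 0 |J1  (J1: bond 2 brought flow, rest push out)
bond 1 |TF1  (through TF1, causality passes straight; one stroke at TF1)
bond 3 |J2  (J2 needs exactly one e-in)

1  (I1 all integral)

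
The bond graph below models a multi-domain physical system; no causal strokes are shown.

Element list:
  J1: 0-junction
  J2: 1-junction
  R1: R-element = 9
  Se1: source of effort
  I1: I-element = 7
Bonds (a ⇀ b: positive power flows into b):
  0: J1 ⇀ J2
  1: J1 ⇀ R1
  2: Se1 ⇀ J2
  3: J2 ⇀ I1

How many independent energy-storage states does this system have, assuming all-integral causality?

β2 →J2  (Se1 (Se) sets effort on bond)
β3 →I1  (prefer integral on I1)
β0 →J2  (J2 flow already set via bond 3)
β1 →J1  (closing 0-jn rule on J1)

1  (I1 all integral)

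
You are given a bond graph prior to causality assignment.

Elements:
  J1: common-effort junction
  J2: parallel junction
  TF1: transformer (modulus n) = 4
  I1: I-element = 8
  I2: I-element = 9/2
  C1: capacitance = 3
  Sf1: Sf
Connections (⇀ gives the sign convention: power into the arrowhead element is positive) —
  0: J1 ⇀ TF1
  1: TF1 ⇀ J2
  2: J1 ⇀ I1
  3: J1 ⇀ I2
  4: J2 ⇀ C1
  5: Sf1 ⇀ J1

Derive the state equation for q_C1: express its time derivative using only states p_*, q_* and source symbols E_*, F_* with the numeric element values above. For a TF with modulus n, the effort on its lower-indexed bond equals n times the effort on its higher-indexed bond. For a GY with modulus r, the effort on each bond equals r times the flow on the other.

dq_C1/dt = 4*F_Sf1 - p_I1/2 - 8*p_I2/9

#5 stroke→Sf1  (Sf1 fixes flow; stroke at Sf1)
#2 stroke→I1  (prefer integral on I1)
#3 stroke→I2  (I2 integral (f out))
#0 stroke→J1  (J1 needs exactly one e-in)
#1 stroke→TF1  (through TF1, causality passes straight; one stroke at TF1)
#4 stroke→J2  (J2: last free bond brings effort in)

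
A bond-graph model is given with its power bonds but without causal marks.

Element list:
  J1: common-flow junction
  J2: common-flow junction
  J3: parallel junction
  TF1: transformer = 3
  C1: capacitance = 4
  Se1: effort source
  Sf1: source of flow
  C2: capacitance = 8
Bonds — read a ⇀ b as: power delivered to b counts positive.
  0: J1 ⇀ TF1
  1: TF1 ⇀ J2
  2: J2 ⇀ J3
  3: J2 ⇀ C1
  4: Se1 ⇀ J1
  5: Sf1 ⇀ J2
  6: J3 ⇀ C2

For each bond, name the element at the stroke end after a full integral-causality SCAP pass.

bond 0 →TF1
bond 1 →J2
bond 2 →J2
bond 3 →J2
bond 4 →J1
bond 5 →Sf1
bond 6 →J3

b4 stroke at J1  (Se1 fixes effort; stroke away)
b5 stroke at Sf1  (source Sf1 imposes f)
b0 stroke at TF1  (J1 needs exactly one f-in)
b1 stroke at J2  (J2: bond 5 brought flow, rest push out)
b2 stroke at J2  (J2: bond 5 brought flow, rest push out)
b3 stroke at J2  (J2: bond 5 brought flow, rest push out)
b6 stroke at J3  (only one effort-in slot at J3)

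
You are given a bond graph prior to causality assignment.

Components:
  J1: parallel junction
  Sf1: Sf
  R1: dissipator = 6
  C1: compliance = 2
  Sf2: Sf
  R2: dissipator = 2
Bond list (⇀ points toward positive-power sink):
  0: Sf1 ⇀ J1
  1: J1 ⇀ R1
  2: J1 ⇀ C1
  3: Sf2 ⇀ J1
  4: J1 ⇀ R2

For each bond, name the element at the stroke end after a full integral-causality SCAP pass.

b0 |Sf1  (Sf1 fixes flow; stroke at Sf1)
b3 |Sf2  (source Sf2 imposes f)
b2 |J1  (C1: C, integral causality)
b1 |R1  (common-e at J1 fixed by 2)
b4 |R2  (0-jn J1 has e-setter on 2)

bond 0 stroke at Sf1
bond 1 stroke at R1
bond 2 stroke at J1
bond 3 stroke at Sf2
bond 4 stroke at R2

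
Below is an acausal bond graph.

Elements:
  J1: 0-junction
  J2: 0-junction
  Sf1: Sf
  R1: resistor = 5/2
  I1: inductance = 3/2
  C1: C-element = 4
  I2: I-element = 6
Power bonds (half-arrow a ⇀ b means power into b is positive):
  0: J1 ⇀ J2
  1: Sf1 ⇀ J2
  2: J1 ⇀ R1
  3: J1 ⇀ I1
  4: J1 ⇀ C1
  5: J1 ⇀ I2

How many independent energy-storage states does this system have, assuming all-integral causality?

3  (C1, I1, I2 all integral)

bond 1 |Sf1  (Sf1 fixes flow; stroke at Sf1)
bond 0 |J2  (only one effort-in slot at J2)
bond 3 |I1  (I1 outputs flow p/I1)
bond 4 |J1  (prefer integral on C1)
bond 2 |R1  (common-e at J1 fixed by 4)
bond 5 |I2  (0-jn J1 has e-setter on 4)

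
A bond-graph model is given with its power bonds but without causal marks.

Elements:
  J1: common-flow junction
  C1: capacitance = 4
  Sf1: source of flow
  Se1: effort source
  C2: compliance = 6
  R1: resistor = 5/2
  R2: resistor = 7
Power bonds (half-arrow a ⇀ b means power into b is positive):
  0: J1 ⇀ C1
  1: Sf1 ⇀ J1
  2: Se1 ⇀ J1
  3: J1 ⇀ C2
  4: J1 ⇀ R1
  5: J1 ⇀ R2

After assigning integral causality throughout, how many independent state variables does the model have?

2  (C1, C2 all integral)

bond 1 stroke at Sf1  (Sf1 fixes flow; stroke at Sf1)
bond 2 stroke at J1  (Se1 (Se) sets effort on bond)
bond 0 stroke at J1  (1-jn J1 has f-setter on 1)
bond 3 stroke at J1  (J1 flow already set via bond 1)
bond 4 stroke at J1  (J1: bond 1 brought flow, rest push out)
bond 5 stroke at J1  (J1 flow already set via bond 1)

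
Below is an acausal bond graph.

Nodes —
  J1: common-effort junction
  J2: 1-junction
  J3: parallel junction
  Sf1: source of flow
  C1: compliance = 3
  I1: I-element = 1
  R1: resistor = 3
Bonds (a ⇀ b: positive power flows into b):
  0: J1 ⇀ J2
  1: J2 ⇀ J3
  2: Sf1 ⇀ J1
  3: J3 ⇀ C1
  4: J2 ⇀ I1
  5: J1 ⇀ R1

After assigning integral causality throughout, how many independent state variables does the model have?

2  (C1, I1 all integral)

bond 2 →Sf1  (Sf1: flow source, stroke at near end)
bond 3 →J3  (C1 integral (e out))
bond 1 →J2  (common-e at J3 fixed by 3)
bond 4 →I1  (I1 integral (f out))
bond 0 →J2  (1-jn J2 has f-setter on 4)
bond 5 →J1  (only one effort-in slot at J1)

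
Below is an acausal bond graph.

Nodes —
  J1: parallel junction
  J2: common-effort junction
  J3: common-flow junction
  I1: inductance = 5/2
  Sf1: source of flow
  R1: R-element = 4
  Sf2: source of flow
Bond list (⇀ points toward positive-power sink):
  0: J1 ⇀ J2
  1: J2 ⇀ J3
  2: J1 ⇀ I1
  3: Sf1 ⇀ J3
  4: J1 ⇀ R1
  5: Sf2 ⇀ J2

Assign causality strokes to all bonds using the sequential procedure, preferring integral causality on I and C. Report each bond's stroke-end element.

bond 3 stroke at Sf1  (source Sf1 imposes f)
bond 5 stroke at Sf2  (Sf2 fixes flow; stroke at Sf2)
bond 1 stroke at J3  (J3: bond 3 brought flow, rest push out)
bond 0 stroke at J2  (only one effort-in slot at J2)
bond 2 stroke at I1  (I1: I, integral causality)
bond 4 stroke at J1  (J1: last free bond brings effort in)

β0 stroke at J2
β1 stroke at J3
β2 stroke at I1
β3 stroke at Sf1
β4 stroke at J1
β5 stroke at Sf2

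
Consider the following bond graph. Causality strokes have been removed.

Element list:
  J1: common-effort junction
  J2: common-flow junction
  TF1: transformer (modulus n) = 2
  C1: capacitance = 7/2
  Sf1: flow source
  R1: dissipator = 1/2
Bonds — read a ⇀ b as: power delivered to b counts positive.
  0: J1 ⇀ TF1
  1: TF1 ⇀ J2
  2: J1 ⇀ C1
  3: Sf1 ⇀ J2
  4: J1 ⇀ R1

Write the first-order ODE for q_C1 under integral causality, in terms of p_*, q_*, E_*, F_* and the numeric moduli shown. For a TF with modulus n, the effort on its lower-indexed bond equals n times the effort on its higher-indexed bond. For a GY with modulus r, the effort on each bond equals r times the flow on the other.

bond 3 →Sf1  (Sf1 (Sf) sets flow on bond)
bond 1 →J2  (J2 flow already set via bond 3)
bond 0 →TF1  (TF TF1: opposite of bond 1)
bond 2 →J1  (C1 integral (e out))
bond 4 →R1  (J1: bond 2 brought effort, rest push out)

dq_C1/dt = -F_Sf1/2 - 4*q_C1/7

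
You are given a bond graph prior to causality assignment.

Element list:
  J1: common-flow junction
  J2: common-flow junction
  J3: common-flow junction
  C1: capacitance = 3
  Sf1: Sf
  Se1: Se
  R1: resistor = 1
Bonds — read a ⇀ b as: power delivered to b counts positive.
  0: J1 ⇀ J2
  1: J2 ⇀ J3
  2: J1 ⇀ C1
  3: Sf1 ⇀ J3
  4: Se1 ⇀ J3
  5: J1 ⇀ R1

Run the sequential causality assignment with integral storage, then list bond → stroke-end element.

#0 stroke at J2
#1 stroke at J3
#2 stroke at J1
#3 stroke at Sf1
#4 stroke at J3
#5 stroke at J1

b3 |Sf1  (Sf1 (Sf) sets flow on bond)
b4 |J3  (Se1 (Se) sets effort on bond)
b1 |J3  (J3 flow already set via bond 3)
b0 |J2  (J2 flow already set via bond 1)
b2 |J1  (common-f at J1 fixed by 0)
b5 |J1  (1-jn J1 has f-setter on 0)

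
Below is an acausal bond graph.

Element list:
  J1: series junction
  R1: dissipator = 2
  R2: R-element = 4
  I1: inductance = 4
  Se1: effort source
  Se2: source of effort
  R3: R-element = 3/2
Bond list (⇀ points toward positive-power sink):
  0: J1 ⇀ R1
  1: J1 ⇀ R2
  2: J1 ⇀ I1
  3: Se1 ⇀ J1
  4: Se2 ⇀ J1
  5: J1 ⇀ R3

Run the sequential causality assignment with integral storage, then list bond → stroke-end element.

bond 3 →J1  (Se1 fixes effort; stroke away)
bond 4 →J1  (Se2: effort source, stroke at far end)
bond 2 →I1  (I1: I, integral causality)
bond 0 →J1  (J1: bond 2 brought flow, rest push out)
bond 1 →J1  (J1: bond 2 brought flow, rest push out)
bond 5 →J1  (J1: bond 2 brought flow, rest push out)

β0 stroke→J1
β1 stroke→J1
β2 stroke→I1
β3 stroke→J1
β4 stroke→J1
β5 stroke→J1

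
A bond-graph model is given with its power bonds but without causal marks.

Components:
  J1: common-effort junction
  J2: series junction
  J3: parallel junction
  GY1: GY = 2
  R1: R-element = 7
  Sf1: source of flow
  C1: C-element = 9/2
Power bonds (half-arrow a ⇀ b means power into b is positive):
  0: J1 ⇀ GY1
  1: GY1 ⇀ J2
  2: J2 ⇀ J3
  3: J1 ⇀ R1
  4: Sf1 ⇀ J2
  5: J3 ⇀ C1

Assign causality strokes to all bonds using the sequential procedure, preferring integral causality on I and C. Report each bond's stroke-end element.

bond 4 stroke→Sf1  (Sf1: flow source, stroke at near end)
bond 1 stroke→J2  (common-f at J2 fixed by 4)
bond 2 stroke→J2  (1-jn J2 has f-setter on 4)
bond 5 stroke→J3  (J3: last free bond brings effort in)
bond 0 stroke→J1  (GY GY1: same side as bond 1)
bond 3 stroke→R1  (J1 effort already set via bond 0)

#0 stroke at J1
#1 stroke at J2
#2 stroke at J2
#3 stroke at R1
#4 stroke at Sf1
#5 stroke at J3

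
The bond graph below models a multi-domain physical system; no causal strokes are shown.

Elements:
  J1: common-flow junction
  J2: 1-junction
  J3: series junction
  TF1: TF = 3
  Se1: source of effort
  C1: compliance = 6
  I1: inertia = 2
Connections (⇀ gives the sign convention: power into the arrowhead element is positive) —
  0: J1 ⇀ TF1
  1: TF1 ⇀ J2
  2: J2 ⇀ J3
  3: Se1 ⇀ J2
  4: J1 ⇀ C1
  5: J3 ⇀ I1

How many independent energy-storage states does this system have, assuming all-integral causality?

2  (C1, I1 all integral)

#3 stroke at J2  (Se1 fixes effort; stroke away)
#4 stroke at J1  (prefer integral on C1)
#0 stroke at TF1  (closing 1-jn rule on J1)
#1 stroke at J2  (through TF1, causality passes straight; one stroke at TF1)
#2 stroke at J3  (J2 needs exactly one f-in)
#5 stroke at I1  (only one flow-in slot at J3)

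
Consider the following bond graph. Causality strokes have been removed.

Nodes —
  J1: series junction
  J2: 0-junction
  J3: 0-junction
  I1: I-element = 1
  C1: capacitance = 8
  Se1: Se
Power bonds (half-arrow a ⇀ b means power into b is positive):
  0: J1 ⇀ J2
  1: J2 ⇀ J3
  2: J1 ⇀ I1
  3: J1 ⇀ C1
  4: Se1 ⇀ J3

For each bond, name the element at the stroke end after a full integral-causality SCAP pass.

#0 stroke at J1
#1 stroke at J2
#2 stroke at I1
#3 stroke at J1
#4 stroke at J3

bond 4 →J3  (Se1: effort source, stroke at far end)
bond 1 →J2  (common-e at J3 fixed by 4)
bond 0 →J1  (common-e at J2 fixed by 1)
bond 2 →I1  (I1: I, integral causality)
bond 3 →J1  (J1 flow already set via bond 2)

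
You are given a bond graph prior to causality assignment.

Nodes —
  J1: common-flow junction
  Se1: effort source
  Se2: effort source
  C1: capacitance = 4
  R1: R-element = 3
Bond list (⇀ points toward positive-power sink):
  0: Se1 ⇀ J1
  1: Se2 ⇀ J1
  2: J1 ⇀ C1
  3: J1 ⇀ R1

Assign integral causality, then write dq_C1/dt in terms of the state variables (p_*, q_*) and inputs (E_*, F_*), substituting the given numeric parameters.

dq_C1/dt = E_Se1/3 + E_Se2/3 - q_C1/12

#0 |J1  (source Se1 imposes e)
#1 |J1  (Se2 fixes effort; stroke away)
#2 |J1  (C1 outputs effort q/C1)
#3 |R1  (J1: last free bond brings flow in)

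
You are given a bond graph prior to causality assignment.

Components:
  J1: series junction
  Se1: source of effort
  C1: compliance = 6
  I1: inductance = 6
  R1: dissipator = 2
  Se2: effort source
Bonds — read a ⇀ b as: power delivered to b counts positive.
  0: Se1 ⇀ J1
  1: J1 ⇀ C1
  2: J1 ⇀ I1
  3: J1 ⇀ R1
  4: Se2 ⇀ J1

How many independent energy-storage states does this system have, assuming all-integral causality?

b0 →J1  (Se1 (Se) sets effort on bond)
b4 →J1  (Se2 fixes effort; stroke away)
b1 →J1  (C1: C, integral causality)
b2 →I1  (I1 integral (f out))
b3 →J1  (1-jn J1 has f-setter on 2)

2  (C1, I1 all integral)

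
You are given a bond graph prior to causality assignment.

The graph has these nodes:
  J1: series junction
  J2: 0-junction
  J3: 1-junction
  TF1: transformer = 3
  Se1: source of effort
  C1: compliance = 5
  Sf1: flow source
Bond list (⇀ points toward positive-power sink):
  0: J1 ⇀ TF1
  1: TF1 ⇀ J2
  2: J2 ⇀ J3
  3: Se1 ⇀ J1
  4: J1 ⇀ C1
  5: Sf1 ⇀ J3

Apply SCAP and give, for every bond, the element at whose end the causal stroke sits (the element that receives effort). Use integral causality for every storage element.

β0 stroke→TF1
β1 stroke→J2
β2 stroke→J3
β3 stroke→J1
β4 stroke→J1
β5 stroke→Sf1

#3 →J1  (Se1 fixes effort; stroke away)
#5 →Sf1  (Sf1 fixes flow; stroke at Sf1)
#2 →J3  (1-jn J3 has f-setter on 5)
#1 →J2  (closing 0-jn rule on J2)
#0 →TF1  (TF1: transformer flips bond 1)
#4 →J1  (1-jn J1 has f-setter on 0)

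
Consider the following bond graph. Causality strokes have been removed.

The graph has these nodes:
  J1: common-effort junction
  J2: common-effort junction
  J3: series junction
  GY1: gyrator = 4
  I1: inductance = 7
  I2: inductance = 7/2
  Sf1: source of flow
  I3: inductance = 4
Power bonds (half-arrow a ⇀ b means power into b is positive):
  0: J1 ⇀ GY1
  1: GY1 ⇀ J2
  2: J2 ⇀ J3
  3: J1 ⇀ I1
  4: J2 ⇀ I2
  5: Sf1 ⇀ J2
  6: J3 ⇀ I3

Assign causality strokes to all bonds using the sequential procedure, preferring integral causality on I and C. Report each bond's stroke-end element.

#0 →J1
#1 →J2
#2 →J3
#3 →I1
#4 →I2
#5 →Sf1
#6 →I3

b5 stroke at Sf1  (Sf1: flow source, stroke at near end)
b3 stroke at I1  (prefer integral on I1)
b0 stroke at J1  (J1 needs exactly one e-in)
b1 stroke at J2  (GY1 both-in/both-out from 0)
b2 stroke at J3  (J2: bond 1 brought effort, rest push out)
b4 stroke at I2  (J2: bond 1 brought effort, rest push out)
b6 stroke at I3  (closing 1-jn rule on J3)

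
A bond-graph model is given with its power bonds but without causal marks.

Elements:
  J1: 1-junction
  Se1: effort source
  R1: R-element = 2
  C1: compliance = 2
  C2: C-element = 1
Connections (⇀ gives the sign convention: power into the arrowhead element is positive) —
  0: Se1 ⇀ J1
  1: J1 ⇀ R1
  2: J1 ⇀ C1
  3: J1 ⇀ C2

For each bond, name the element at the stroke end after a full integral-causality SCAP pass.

β0 |J1  (source Se1 imposes e)
β2 |J1  (C1 outputs effort q/C1)
β3 |J1  (prefer integral on C2)
β1 |R1  (J1 needs exactly one f-in)

bond 0 |J1
bond 1 |R1
bond 2 |J1
bond 3 |J1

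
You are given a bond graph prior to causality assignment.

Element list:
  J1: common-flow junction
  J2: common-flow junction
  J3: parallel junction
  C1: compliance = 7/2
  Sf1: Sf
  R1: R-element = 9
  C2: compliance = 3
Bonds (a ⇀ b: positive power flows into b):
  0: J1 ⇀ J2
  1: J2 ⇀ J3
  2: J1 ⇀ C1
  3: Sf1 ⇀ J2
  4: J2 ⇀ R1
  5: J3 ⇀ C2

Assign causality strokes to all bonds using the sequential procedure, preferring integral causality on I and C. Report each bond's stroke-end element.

β3 stroke at Sf1  (Sf1 (Sf) sets flow on bond)
β0 stroke at J2  (1-jn J2 has f-setter on 3)
β1 stroke at J2  (common-f at J2 fixed by 3)
β4 stroke at J2  (common-f at J2 fixed by 3)
β5 stroke at J3  (J3: last free bond brings effort in)
β2 stroke at J1  (1-jn J1 has f-setter on 0)

#0 stroke at J2
#1 stroke at J2
#2 stroke at J1
#3 stroke at Sf1
#4 stroke at J2
#5 stroke at J3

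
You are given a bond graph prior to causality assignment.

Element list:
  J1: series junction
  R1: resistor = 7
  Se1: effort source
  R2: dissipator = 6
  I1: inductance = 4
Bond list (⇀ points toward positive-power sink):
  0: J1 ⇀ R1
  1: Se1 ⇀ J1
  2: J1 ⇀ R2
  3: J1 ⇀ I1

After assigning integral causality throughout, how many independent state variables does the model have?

b1 stroke→J1  (Se1 (Se) sets effort on bond)
b3 stroke→I1  (I1 outputs flow p/I1)
b0 stroke→J1  (1-jn J1 has f-setter on 3)
b2 stroke→J1  (common-f at J1 fixed by 3)

1  (I1 all integral)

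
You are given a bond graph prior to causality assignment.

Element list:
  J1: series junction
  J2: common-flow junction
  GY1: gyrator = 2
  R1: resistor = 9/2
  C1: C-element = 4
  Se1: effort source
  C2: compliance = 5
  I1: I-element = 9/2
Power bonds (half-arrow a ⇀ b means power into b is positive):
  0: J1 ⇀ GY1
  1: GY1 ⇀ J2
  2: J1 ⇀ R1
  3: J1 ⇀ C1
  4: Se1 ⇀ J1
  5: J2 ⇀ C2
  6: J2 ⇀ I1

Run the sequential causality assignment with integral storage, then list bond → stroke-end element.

#0 stroke at J1
#1 stroke at J2
#2 stroke at R1
#3 stroke at J1
#4 stroke at J1
#5 stroke at J2
#6 stroke at I1

b4 |J1  (Se1 fixes effort; stroke away)
b3 |J1  (C1 outputs effort q/C1)
b5 |J2  (C2: C, integral causality)
b6 |I1  (I1 outputs flow p/I1)
b1 |J2  (J2 flow already set via bond 6)
b0 |J1  (GY1 both-in/both-out from 1)
b2 |R1  (only one flow-in slot at J1)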